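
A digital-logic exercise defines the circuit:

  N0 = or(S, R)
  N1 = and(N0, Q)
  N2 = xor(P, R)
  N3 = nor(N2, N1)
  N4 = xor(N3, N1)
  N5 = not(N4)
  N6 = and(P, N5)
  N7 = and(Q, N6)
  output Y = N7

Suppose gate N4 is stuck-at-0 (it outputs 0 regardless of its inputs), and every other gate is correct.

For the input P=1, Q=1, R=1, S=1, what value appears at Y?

1

Propagate with N4 forced: N0=1, N1=1, N2=0, N3=0, N4=0 [stuck-at-0], N5=1, N6=1, N7=1.
So Y = 1. (Without the fault it would be 0.)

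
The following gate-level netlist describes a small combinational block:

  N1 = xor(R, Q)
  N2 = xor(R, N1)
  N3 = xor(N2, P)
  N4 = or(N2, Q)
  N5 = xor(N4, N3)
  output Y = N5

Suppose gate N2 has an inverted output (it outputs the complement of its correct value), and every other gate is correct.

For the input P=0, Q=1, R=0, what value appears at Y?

Propagate with N2 forced: N1=1, N2=0 [inverted output], N3=0, N4=1, N5=1.
So Y = 1. (Without the fault it would be 0.)

1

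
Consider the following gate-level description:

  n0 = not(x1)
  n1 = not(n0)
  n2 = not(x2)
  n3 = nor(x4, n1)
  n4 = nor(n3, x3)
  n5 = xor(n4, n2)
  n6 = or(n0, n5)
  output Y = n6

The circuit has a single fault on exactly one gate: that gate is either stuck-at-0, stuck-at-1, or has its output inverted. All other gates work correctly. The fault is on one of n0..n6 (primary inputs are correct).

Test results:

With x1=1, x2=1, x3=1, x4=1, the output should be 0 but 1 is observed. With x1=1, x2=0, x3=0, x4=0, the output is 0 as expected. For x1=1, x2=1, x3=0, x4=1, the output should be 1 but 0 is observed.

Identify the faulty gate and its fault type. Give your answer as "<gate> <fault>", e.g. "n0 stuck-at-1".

n2 stuck-at-1

Fault-free values for test 1 (x1=1, x2=1, x3=1, x4=1): n0=0, n1=1, n2=0, n3=0, n4=0, n5=0, n6=0, giving Y=0. Observed 1.
Test 1: faults giving observed 1 are {n0 stuck-at-1, n0 inverted output, n2 stuck-at-1, n2 inverted output, n4 stuck-at-1, n4 inverted output, n5 stuck-at-1, n5 inverted output, n6 stuck-at-1, n6 inverted output}.
Test 2 (x1=1, x2=0, x3=0, x4=0): fault-free n0=0, n1=1, n2=1, n3=0, n4=1, n5=0, n6=0 → 0; observed 0. Eliminates n0 stuck-at-1, n0 inverted output, n2 inverted output, n4 inverted output, n5 stuck-at-1, n5 inverted output, n6 stuck-at-1, n6 inverted output.
Test 3 (x1=1, x2=1, x3=0, x4=1): fault-free n0=0, n1=1, n2=0, n3=0, n4=1, n5=1, n6=1 → 1; observed 0. Eliminates n4 stuck-at-1.
Only n2 stuck-at-1 is consistent with every test.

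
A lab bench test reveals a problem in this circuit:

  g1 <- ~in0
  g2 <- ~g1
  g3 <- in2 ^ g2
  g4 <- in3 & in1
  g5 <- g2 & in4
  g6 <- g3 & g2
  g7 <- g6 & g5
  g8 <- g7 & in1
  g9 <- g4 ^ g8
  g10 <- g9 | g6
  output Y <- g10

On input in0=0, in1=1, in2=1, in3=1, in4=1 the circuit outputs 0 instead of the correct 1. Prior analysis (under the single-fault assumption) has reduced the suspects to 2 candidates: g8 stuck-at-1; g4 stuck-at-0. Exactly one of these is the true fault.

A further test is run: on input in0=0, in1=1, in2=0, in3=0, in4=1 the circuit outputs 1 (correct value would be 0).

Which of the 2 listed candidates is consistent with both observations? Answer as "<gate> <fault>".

g8 stuck-at-1

Evaluate each candidate on input in0=0, in1=1, in2=0, in3=0, in4=1:
  g8 stuck-at-1: g1=1, g2=0, g3=0, g4=0, g5=0, g6=0, g7=0, g8=1 [stuck-at-1], g9=1, g10=1 → 1 — matches
  g4 stuck-at-0: g1=1, g2=0, g3=0, g4=0 [stuck-at-0], g5=0, g6=0, g7=0, g8=0, g9=0, g10=0 → 0 — eliminated
Only g8 stuck-at-1 reproduces the observed 1.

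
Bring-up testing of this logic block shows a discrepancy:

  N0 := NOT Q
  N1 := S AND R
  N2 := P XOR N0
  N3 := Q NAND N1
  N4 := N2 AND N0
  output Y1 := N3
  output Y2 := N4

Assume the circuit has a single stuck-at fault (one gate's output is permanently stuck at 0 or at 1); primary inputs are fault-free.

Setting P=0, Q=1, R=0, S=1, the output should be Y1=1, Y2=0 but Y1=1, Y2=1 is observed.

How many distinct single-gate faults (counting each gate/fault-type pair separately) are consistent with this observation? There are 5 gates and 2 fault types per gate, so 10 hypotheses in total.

2

Fault-free: N0=0, N1=0, N2=0, N3=1, N4=0 → Y1=1, Y2=0. Observed Y1=1, Y2=1.
  N0 stuck-at-0: output Y1=1, Y2=0 ✗
  N0 stuck-at-1: output Y1=1, Y2=1 ✓
  N1 stuck-at-0: output Y1=1, Y2=0 ✗
  N1 stuck-at-1: output Y1=0, Y2=0 ✗
  N2 stuck-at-0: output Y1=1, Y2=0 ✗
  N2 stuck-at-1: output Y1=1, Y2=0 ✗
  N3 stuck-at-0: output Y1=0, Y2=0 ✗
  N3 stuck-at-1: output Y1=1, Y2=0 ✗
  N4 stuck-at-0: output Y1=1, Y2=0 ✗
  N4 stuck-at-1: output Y1=1, Y2=1 ✓
Consistent faults: {N0 stuck-at-1, N4 stuck-at-1} — 2 in all.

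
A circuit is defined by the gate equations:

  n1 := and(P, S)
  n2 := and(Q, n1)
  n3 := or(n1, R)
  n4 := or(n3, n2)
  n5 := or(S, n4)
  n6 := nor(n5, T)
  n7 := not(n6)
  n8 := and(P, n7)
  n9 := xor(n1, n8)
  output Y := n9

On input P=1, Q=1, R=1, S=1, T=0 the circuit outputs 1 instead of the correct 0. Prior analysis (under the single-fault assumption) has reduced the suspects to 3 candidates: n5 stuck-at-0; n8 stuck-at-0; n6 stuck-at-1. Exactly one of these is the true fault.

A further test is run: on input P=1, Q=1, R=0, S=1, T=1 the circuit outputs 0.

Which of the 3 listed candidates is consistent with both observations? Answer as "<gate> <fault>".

Evaluate each candidate on input P=1, Q=1, R=0, S=1, T=1:
  n5 stuck-at-0: n1=1, n2=1, n3=1, n4=1, n5=0 [stuck-at-0], n6=0, n7=1, n8=1, n9=0 → 0 — matches
  n8 stuck-at-0: n1=1, n2=1, n3=1, n4=1, n5=1, n6=0, n7=1, n8=0 [stuck-at-0], n9=1 → 1 — eliminated
  n6 stuck-at-1: n1=1, n2=1, n3=1, n4=1, n5=1, n6=1 [stuck-at-1], n7=0, n8=0, n9=1 → 1 — eliminated
Only n5 stuck-at-0 reproduces the observed 0.

n5 stuck-at-0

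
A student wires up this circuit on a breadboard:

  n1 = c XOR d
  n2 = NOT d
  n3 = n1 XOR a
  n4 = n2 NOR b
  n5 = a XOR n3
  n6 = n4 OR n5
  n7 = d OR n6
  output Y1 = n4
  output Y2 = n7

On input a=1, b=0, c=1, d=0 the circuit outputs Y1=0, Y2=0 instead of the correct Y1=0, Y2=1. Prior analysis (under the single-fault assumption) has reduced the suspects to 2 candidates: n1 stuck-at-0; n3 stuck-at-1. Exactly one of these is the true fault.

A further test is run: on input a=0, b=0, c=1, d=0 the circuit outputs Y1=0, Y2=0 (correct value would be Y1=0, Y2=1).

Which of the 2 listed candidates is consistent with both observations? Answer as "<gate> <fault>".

Evaluate each candidate on input a=0, b=0, c=1, d=0:
  n1 stuck-at-0: n1=0 [stuck-at-0], n2=1, n3=0, n4=0, n5=0, n6=0, n7=0 → Y1=0, Y2=0 — matches
  n3 stuck-at-1: n1=1, n2=1, n3=1 [stuck-at-1], n4=0, n5=1, n6=1, n7=1 → Y1=0, Y2=1 — eliminated
Only n1 stuck-at-0 reproduces the observed Y1=0, Y2=0.

n1 stuck-at-0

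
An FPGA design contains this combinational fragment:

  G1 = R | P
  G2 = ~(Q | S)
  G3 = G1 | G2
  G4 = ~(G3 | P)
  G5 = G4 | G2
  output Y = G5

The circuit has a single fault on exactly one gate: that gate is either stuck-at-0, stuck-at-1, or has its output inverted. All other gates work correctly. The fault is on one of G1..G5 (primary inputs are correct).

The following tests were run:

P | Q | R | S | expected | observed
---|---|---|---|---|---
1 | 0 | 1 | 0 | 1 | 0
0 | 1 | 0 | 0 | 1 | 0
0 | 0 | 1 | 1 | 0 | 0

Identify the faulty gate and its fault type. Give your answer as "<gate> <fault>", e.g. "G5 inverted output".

G5 stuck-at-0

Fault-free values for test 1 (P=1, Q=0, R=1, S=0): G1=1, G2=1, G3=1, G4=0, G5=1, giving Y=1. Observed 0.
Test 1: faults giving observed 0 are {G2 stuck-at-0, G2 inverted output, G5 stuck-at-0, G5 inverted output}.
Test 2 (P=0, Q=1, R=0, S=0): fault-free G1=0, G2=0, G3=0, G4=1, G5=1 → 1; observed 0. Eliminates G2 stuck-at-0, G2 inverted output.
Test 3 (P=0, Q=0, R=1, S=1): fault-free G1=1, G2=0, G3=1, G4=0, G5=0 → 0; observed 0. Eliminates G5 inverted output.
Only G5 stuck-at-0 is consistent with every test.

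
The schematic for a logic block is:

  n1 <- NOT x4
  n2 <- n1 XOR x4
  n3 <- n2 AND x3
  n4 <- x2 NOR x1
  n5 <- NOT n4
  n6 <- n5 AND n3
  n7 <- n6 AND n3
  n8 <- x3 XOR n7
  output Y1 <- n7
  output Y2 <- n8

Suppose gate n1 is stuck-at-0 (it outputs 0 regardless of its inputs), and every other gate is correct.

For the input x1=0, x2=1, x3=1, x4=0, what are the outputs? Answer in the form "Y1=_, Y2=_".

Propagate with n1 forced: n1=0 [stuck-at-0], n2=0, n3=0, n4=0, n5=1, n6=0, n7=0, n8=1.
So the outputs are Y1=0, Y2=1. (Without the fault they would be Y1=1, Y2=0.)

Y1=0, Y2=1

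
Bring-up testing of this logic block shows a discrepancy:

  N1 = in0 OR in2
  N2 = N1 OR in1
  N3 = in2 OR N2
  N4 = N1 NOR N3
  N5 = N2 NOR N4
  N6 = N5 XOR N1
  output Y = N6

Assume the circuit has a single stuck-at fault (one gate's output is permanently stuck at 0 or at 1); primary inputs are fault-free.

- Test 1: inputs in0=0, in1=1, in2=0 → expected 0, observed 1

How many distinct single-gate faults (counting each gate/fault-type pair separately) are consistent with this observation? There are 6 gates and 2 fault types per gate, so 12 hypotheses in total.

Fault-free: N1=0, N2=1, N3=1, N4=0, N5=0, N6=0 → 0. Observed 1.
  N1 stuck-at-0: output 0 ✗
  N1 stuck-at-1: output 1 ✓
  N2 stuck-at-0: output 0 ✗
  N2 stuck-at-1: output 0 ✗
  N3 stuck-at-0: output 0 ✗
  N3 stuck-at-1: output 0 ✗
  N4 stuck-at-0: output 0 ✗
  N4 stuck-at-1: output 0 ✗
  N5 stuck-at-0: output 0 ✗
  N5 stuck-at-1: output 1 ✓
  N6 stuck-at-0: output 0 ✗
  N6 stuck-at-1: output 1 ✓
Consistent faults: {N1 stuck-at-1, N5 stuck-at-1, N6 stuck-at-1} — 3 in all.

3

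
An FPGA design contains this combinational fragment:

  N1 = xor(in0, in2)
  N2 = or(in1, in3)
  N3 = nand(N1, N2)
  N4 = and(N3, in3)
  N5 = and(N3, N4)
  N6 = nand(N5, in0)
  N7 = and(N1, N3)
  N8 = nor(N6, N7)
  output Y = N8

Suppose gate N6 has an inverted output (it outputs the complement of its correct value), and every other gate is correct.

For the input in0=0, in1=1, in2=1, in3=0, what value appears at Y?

Propagate with N6 forced: N1=1, N2=1, N3=0, N4=0, N5=0, N6=0 [inverted output], N7=0, N8=1.
So Y = 1. (Without the fault it would be 0.)

1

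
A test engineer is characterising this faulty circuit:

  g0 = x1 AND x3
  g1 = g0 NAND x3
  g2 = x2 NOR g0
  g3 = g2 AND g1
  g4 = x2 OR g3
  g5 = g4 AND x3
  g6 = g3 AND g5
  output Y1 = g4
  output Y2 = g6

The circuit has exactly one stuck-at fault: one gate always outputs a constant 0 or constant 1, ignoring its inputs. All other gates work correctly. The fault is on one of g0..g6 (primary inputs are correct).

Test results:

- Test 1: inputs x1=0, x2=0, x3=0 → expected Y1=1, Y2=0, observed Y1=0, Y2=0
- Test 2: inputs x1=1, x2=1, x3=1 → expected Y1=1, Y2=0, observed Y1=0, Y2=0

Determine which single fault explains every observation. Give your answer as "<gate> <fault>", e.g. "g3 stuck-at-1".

Fault-free values for test 1 (x1=0, x2=0, x3=0): g0=0, g1=1, g2=1, g3=1, g4=1, g5=0, g6=0, giving Y1=1, Y2=0. Observed Y1=0, Y2=0.
Test 1: faults giving observed Y1=0, Y2=0 are {g0 stuck-at-1, g1 stuck-at-0, g2 stuck-at-0, g3 stuck-at-0, g4 stuck-at-0}.
Test 2 (x1=1, x2=1, x3=1): fault-free g0=1, g1=0, g2=0, g3=0, g4=1, g5=1, g6=0 → Y1=1, Y2=0; observed Y1=0, Y2=0. Eliminates g0 stuck-at-1, g1 stuck-at-0, g2 stuck-at-0, g3 stuck-at-0.
Only g4 stuck-at-0 is consistent with every test.

g4 stuck-at-0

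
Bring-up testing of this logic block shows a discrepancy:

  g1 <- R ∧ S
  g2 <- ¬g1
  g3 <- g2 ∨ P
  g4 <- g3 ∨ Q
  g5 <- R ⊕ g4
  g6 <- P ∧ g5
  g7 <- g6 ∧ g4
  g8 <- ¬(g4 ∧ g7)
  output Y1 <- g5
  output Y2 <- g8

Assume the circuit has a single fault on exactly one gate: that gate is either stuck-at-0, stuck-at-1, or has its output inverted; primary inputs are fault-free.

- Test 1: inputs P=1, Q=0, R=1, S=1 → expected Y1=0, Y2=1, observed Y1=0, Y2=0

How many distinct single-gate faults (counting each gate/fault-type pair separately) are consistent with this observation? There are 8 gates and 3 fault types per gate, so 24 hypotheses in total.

6

Fault-free: g1=1, g2=0, g3=1, g4=1, g5=0, g6=0, g7=0, g8=1 → Y1=0, Y2=1. Observed Y1=0, Y2=0.
  g1: none of the 3 fault types match ✗
  g2: none of the 3 fault types match ✗
  g3: none of the 3 fault types match ✗
  g4: none of the 3 fault types match ✗
  g5: none of the 3 fault types match ✗
  g6: stuck-at-1, inverted output ✓; others ✗
  g7: stuck-at-1, inverted output ✓; others ✗
  g8: stuck-at-0, inverted output ✓; others ✗
Consistent faults: {g6 stuck-at-1, g6 inverted output, g7 stuck-at-1, g7 inverted output, g8 stuck-at-0, g8 inverted output} — 6 in all.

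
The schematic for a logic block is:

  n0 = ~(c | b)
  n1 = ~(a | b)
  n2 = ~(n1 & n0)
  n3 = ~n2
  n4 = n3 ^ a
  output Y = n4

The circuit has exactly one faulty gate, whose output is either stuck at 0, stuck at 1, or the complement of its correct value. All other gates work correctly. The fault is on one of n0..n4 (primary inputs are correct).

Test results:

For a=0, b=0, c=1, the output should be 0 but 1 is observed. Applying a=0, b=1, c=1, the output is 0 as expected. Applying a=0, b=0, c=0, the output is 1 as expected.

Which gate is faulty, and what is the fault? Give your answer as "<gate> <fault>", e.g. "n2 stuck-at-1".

n0 stuck-at-1

Fault-free values for test 1 (a=0, b=0, c=1): n0=0, n1=1, n2=1, n3=0, n4=0, giving Y=0. Observed 1.
Test 1: faults giving observed 1 are {n0 stuck-at-1, n0 inverted output, n2 stuck-at-0, n2 inverted output, n3 stuck-at-1, n3 inverted output, n4 stuck-at-1, n4 inverted output}.
Test 2 (a=0, b=1, c=1): fault-free n0=0, n1=0, n2=1, n3=0, n4=0 → 0; observed 0. Eliminates n2 stuck-at-0, n2 inverted output, n3 stuck-at-1, n3 inverted output, n4 stuck-at-1, n4 inverted output.
Test 3 (a=0, b=0, c=0): fault-free n0=1, n1=1, n2=0, n3=1, n4=1 → 1; observed 1. Eliminates n0 inverted output.
Only n0 stuck-at-1 is consistent with every test.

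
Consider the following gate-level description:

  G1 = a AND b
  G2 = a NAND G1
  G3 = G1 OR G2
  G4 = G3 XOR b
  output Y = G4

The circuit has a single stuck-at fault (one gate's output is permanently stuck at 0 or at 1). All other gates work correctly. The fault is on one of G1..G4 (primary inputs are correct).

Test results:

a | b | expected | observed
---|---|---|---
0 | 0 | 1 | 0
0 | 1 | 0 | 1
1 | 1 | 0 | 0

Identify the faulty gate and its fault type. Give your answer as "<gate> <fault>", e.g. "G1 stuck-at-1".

Fault-free values for test 1 (a=0, b=0): G1=0, G2=1, G3=1, G4=1, giving Y=1. Observed 0.
Test 1: faults giving observed 0 are {G2 stuck-at-0, G3 stuck-at-0, G4 stuck-at-0}.
Test 2 (a=0, b=1): fault-free G1=0, G2=1, G3=1, G4=0 → 0; observed 1. Eliminates G4 stuck-at-0.
Test 3 (a=1, b=1): fault-free G1=1, G2=0, G3=1, G4=0 → 0; observed 0. Eliminates G3 stuck-at-0.
Only G2 stuck-at-0 is consistent with every test.

G2 stuck-at-0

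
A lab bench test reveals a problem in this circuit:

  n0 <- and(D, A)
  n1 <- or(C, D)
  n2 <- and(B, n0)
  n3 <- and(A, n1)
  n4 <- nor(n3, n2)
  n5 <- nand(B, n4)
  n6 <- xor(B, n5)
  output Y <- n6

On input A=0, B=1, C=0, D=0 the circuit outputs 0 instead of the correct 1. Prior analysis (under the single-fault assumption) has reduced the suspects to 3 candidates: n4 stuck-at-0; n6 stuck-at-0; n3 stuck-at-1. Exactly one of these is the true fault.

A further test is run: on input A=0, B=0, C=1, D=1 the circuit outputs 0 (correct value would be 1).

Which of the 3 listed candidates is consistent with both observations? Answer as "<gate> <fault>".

Evaluate each candidate on input A=0, B=0, C=1, D=1:
  n4 stuck-at-0: n0=0, n1=1, n2=0, n3=0, n4=0 [stuck-at-0], n5=1, n6=1 → 1 — eliminated
  n6 stuck-at-0: n0=0, n1=1, n2=0, n3=0, n4=1, n5=1, n6=0 [stuck-at-0] → 0 — matches
  n3 stuck-at-1: n0=0, n1=1, n2=0, n3=1 [stuck-at-1], n4=0, n5=1, n6=1 → 1 — eliminated
Only n6 stuck-at-0 reproduces the observed 0.

n6 stuck-at-0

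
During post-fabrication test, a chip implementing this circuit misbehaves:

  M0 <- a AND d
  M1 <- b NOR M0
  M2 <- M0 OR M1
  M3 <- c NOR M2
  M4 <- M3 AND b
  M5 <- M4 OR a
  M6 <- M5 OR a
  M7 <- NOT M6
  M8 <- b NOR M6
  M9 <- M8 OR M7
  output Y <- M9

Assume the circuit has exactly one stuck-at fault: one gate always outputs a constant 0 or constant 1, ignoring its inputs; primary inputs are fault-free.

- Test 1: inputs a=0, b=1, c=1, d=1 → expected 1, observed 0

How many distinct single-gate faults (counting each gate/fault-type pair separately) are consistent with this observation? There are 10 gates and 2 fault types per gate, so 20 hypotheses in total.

6

Fault-free: M0=0, M1=0, M2=0, M3=0, M4=0, M5=0, M6=0, M7=1, M8=0, M9=1 → 1. Observed 0.
  M0: none of the 2 fault types match ✗
  M1: none of the 2 fault types match ✗
  M2: none of the 2 fault types match ✗
  M3: stuck-at-1 ✓; others ✗
  M4: stuck-at-1 ✓; others ✗
  M5: stuck-at-1 ✓; others ✗
  M6: stuck-at-1 ✓; others ✗
  M7: stuck-at-0 ✓; others ✗
  M8: none of the 2 fault types match ✗
  M9: stuck-at-0 ✓; others ✗
Consistent faults: {M3 stuck-at-1, M4 stuck-at-1, M5 stuck-at-1, M6 stuck-at-1, M7 stuck-at-0, M9 stuck-at-0} — 6 in all.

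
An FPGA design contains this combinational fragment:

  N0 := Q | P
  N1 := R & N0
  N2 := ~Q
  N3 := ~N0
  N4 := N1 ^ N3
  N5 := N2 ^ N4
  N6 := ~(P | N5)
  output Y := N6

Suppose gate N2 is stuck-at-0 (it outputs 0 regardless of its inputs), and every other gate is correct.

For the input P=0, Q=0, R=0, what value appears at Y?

0

Propagate with N2 forced: N0=0, N1=0, N2=0 [stuck-at-0], N3=1, N4=1, N5=1, N6=0.
So Y = 0. (Without the fault it would be 1.)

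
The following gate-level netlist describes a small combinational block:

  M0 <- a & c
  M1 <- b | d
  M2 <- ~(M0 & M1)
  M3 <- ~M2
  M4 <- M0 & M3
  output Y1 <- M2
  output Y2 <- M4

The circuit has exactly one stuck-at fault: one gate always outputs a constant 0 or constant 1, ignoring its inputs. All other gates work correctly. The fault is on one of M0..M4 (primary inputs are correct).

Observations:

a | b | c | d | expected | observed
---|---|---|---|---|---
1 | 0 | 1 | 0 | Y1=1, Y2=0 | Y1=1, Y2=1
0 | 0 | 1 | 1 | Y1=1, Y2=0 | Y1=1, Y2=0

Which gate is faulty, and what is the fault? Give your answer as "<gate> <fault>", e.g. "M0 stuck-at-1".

Fault-free values for test 1 (a=1, b=0, c=1, d=0): M0=1, M1=0, M2=1, M3=0, M4=0, giving Y1=1, Y2=0. Observed Y1=1, Y2=1.
Test 1: faults giving observed Y1=1, Y2=1 are {M3 stuck-at-1, M4 stuck-at-1}.
Test 2 (a=0, b=0, c=1, d=1): fault-free M0=0, M1=1, M2=1, M3=0, M4=0 → Y1=1, Y2=0; observed Y1=1, Y2=0. Eliminates M4 stuck-at-1.
Only M3 stuck-at-1 is consistent with every test.

M3 stuck-at-1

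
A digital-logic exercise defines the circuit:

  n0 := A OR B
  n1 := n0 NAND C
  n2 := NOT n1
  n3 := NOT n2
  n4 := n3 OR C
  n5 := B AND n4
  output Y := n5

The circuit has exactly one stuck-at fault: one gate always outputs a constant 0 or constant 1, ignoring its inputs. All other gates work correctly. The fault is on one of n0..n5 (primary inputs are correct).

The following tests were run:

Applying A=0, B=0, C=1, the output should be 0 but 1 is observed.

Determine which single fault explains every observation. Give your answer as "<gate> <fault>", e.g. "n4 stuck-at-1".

Fault-free values for test 1 (A=0, B=0, C=1): n0=0, n1=1, n2=0, n3=1, n4=1, n5=0, giving Y=0. Observed 1.
Test 1: faults giving observed 1 are {n5 stuck-at-1}.
Only n5 stuck-at-1 is consistent with every test.

n5 stuck-at-1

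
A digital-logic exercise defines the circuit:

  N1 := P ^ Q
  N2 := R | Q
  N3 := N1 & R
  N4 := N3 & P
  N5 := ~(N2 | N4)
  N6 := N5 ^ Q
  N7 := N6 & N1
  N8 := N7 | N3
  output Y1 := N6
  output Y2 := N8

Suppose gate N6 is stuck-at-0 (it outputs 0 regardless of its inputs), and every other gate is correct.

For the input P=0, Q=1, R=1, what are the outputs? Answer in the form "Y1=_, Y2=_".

Propagate with N6 forced: N1=1, N2=1, N3=1, N4=0, N5=0, N6=0 [stuck-at-0], N7=0, N8=1.
So the outputs are Y1=0, Y2=1. (Without the fault they would be Y1=1, Y2=1.)

Y1=0, Y2=1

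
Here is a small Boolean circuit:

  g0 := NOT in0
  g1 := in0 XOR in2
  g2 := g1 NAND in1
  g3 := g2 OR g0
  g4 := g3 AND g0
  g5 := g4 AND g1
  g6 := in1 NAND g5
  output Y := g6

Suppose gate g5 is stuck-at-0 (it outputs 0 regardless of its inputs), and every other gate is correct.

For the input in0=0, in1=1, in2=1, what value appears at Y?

Propagate with g5 forced: g0=1, g1=1, g2=0, g3=1, g4=1, g5=0 [stuck-at-0], g6=1.
So Y = 1. (Without the fault it would be 0.)

1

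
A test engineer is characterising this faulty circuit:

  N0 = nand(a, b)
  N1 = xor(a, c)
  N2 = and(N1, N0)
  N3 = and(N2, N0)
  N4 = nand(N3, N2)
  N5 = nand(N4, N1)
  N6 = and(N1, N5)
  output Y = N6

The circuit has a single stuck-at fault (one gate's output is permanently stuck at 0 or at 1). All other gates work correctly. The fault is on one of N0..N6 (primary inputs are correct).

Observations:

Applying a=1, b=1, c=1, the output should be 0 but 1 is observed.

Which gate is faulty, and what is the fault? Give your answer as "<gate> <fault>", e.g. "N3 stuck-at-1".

Fault-free values for test 1 (a=1, b=1, c=1): N0=0, N1=0, N2=0, N3=0, N4=1, N5=1, N6=0, giving Y=0. Observed 1.
Test 1: faults giving observed 1 are {N6 stuck-at-1}.
Only N6 stuck-at-1 is consistent with every test.

N6 stuck-at-1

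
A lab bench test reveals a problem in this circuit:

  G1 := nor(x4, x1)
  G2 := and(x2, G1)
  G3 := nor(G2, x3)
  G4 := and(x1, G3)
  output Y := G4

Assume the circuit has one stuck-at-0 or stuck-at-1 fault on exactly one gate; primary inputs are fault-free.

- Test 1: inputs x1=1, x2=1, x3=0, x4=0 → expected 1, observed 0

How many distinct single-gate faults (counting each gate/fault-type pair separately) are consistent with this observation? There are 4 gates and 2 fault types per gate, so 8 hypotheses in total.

Fault-free: G1=0, G2=0, G3=1, G4=1 → 1. Observed 0.
  G1 stuck-at-0: output 1 ✗
  G1 stuck-at-1: output 0 ✓
  G2 stuck-at-0: output 1 ✗
  G2 stuck-at-1: output 0 ✓
  G3 stuck-at-0: output 0 ✓
  G3 stuck-at-1: output 1 ✗
  G4 stuck-at-0: output 0 ✓
  G4 stuck-at-1: output 1 ✗
Consistent faults: {G1 stuck-at-1, G2 stuck-at-1, G3 stuck-at-0, G4 stuck-at-0} — 4 in all.

4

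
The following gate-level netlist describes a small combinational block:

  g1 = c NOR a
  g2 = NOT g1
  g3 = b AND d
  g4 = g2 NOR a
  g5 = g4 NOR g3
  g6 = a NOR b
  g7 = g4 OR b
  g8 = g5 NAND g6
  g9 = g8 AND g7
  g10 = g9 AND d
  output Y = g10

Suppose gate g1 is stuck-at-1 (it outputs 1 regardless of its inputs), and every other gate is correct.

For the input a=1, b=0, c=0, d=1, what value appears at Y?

Propagate with g1 forced: g1=1 [stuck-at-1], g2=0, g3=0, g4=0, g5=1, g6=0, g7=0, g8=1, g9=0, g10=0.
So Y = 0. (Same as the fault-free value — the fault is masked on this input.)

0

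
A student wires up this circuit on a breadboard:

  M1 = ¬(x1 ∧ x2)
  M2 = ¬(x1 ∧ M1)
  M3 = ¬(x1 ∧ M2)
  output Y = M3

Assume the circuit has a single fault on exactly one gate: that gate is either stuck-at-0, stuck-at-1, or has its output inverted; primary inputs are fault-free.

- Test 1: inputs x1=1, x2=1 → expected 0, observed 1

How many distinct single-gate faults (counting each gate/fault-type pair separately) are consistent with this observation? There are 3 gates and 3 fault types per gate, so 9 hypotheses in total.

Fault-free: M1=0, M2=1, M3=0 → 0. Observed 1.
  M1 stuck-at-0: output 0 ✗
  M1 stuck-at-1: output 1 ✓
  M1 inverted output: output 1 ✓
  M2 stuck-at-0: output 1 ✓
  M2 stuck-at-1: output 0 ✗
  M2 inverted output: output 1 ✓
  M3 stuck-at-0: output 0 ✗
  M3 stuck-at-1: output 1 ✓
  M3 inverted output: output 1 ✓
Consistent faults: {M1 stuck-at-1, M1 inverted output, M2 stuck-at-0, M2 inverted output, M3 stuck-at-1, M3 inverted output} — 6 in all.

6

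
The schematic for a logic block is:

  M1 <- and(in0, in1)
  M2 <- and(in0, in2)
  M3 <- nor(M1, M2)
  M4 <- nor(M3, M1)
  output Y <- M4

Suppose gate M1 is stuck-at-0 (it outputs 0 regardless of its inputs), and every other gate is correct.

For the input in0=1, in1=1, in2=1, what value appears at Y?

1

Propagate with M1 forced: M1=0 [stuck-at-0], M2=1, M3=0, M4=1.
So Y = 1. (Without the fault it would be 0.)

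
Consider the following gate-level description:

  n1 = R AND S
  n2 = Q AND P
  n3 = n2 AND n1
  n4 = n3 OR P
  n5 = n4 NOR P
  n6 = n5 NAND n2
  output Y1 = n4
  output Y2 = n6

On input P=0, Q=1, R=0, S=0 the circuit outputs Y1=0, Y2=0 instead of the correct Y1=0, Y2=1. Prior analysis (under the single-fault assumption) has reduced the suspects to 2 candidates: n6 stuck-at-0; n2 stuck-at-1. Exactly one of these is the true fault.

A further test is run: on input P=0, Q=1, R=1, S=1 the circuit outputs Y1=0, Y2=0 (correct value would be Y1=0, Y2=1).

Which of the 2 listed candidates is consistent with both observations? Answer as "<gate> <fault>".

n6 stuck-at-0

Evaluate each candidate on input P=0, Q=1, R=1, S=1:
  n6 stuck-at-0: n1=1, n2=0, n3=0, n4=0, n5=1, n6=0 [stuck-at-0] → Y1=0, Y2=0 — matches
  n2 stuck-at-1: n1=1, n2=1 [stuck-at-1], n3=1, n4=1, n5=0, n6=1 → Y1=1, Y2=1 — eliminated
Only n6 stuck-at-0 reproduces the observed Y1=0, Y2=0.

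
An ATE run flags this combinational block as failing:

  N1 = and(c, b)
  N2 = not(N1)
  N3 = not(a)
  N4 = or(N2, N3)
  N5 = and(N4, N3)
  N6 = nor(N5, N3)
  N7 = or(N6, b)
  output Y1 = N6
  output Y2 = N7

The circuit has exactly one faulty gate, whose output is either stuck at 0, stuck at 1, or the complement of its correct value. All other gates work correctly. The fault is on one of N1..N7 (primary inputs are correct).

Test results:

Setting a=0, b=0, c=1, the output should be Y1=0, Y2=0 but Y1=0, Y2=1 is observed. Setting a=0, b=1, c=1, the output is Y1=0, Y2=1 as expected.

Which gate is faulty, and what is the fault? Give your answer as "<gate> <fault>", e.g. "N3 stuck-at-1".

N7 stuck-at-1

Fault-free values for test 1 (a=0, b=0, c=1): N1=0, N2=1, N3=1, N4=1, N5=1, N6=0, N7=0, giving Y1=0, Y2=0. Observed Y1=0, Y2=1.
Test 1: faults giving observed Y1=0, Y2=1 are {N7 stuck-at-1, N7 inverted output}.
Test 2 (a=0, b=1, c=1): fault-free N1=1, N2=0, N3=1, N4=1, N5=1, N6=0, N7=1 → Y1=0, Y2=1; observed Y1=0, Y2=1. Eliminates N7 inverted output.
Only N7 stuck-at-1 is consistent with every test.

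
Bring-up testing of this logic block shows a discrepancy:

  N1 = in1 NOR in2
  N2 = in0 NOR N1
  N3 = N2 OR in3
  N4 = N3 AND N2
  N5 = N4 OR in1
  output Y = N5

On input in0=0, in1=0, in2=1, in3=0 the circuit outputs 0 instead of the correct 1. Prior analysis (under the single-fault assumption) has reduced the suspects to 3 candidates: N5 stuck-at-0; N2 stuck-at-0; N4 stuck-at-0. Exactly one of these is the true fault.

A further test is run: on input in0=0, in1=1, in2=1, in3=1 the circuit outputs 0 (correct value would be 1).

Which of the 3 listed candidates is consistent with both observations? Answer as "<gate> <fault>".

N5 stuck-at-0

Evaluate each candidate on input in0=0, in1=1, in2=1, in3=1:
  N5 stuck-at-0: N1=0, N2=1, N3=1, N4=1, N5=0 [stuck-at-0] → 0 — matches
  N2 stuck-at-0: N1=0, N2=0 [stuck-at-0], N3=1, N4=0, N5=1 → 1 — eliminated
  N4 stuck-at-0: N1=0, N2=1, N3=1, N4=0 [stuck-at-0], N5=1 → 1 — eliminated
Only N5 stuck-at-0 reproduces the observed 0.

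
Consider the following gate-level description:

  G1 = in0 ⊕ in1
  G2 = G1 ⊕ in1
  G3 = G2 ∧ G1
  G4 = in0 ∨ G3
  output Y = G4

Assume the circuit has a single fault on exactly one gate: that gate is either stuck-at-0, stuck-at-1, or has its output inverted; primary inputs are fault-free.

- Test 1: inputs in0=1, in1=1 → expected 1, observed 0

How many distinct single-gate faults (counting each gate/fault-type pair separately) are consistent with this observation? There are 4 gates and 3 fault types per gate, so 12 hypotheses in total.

Fault-free: G1=0, G2=1, G3=0, G4=1 → 1. Observed 0.
  G1 stuck-at-0: output 1 ✗
  G1 stuck-at-1: output 1 ✗
  G1 inverted output: output 1 ✗
  G2 stuck-at-0: output 1 ✗
  G2 stuck-at-1: output 1 ✗
  G2 inverted output: output 1 ✗
  G3 stuck-at-0: output 1 ✗
  G3 stuck-at-1: output 1 ✗
  G3 inverted output: output 1 ✗
  G4 stuck-at-0: output 0 ✓
  G4 stuck-at-1: output 1 ✗
  G4 inverted output: output 0 ✓
Consistent faults: {G4 stuck-at-0, G4 inverted output} — 2 in all.

2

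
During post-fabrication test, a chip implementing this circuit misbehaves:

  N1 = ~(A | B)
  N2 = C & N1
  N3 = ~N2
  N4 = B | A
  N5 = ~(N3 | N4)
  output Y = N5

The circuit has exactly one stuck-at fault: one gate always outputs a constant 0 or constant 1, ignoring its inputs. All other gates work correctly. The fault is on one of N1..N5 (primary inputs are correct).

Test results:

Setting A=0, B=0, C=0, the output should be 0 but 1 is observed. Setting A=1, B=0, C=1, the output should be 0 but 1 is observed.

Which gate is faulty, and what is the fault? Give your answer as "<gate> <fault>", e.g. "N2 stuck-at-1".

N5 stuck-at-1

Fault-free values for test 1 (A=0, B=0, C=0): N1=1, N2=0, N3=1, N4=0, N5=0, giving Y=0. Observed 1.
Test 1: faults giving observed 1 are {N2 stuck-at-1, N3 stuck-at-0, N5 stuck-at-1}.
Test 2 (A=1, B=0, C=1): fault-free N1=0, N2=0, N3=1, N4=1, N5=0 → 0; observed 1. Eliminates N2 stuck-at-1, N3 stuck-at-0.
Only N5 stuck-at-1 is consistent with every test.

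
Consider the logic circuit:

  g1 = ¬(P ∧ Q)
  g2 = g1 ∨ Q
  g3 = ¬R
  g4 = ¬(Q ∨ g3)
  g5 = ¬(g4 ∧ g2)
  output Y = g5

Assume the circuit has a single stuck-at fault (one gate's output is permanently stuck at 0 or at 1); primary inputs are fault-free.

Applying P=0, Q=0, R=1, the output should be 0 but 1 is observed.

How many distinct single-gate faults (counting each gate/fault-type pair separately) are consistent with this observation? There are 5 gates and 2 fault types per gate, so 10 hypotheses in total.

5

Fault-free: g1=1, g2=1, g3=0, g4=1, g5=0 → 0. Observed 1.
  g1 stuck-at-0: output 1 ✓
  g1 stuck-at-1: output 0 ✗
  g2 stuck-at-0: output 1 ✓
  g2 stuck-at-1: output 0 ✗
  g3 stuck-at-0: output 0 ✗
  g3 stuck-at-1: output 1 ✓
  g4 stuck-at-0: output 1 ✓
  g4 stuck-at-1: output 0 ✗
  g5 stuck-at-0: output 0 ✗
  g5 stuck-at-1: output 1 ✓
Consistent faults: {g1 stuck-at-0, g2 stuck-at-0, g3 stuck-at-1, g4 stuck-at-0, g5 stuck-at-1} — 5 in all.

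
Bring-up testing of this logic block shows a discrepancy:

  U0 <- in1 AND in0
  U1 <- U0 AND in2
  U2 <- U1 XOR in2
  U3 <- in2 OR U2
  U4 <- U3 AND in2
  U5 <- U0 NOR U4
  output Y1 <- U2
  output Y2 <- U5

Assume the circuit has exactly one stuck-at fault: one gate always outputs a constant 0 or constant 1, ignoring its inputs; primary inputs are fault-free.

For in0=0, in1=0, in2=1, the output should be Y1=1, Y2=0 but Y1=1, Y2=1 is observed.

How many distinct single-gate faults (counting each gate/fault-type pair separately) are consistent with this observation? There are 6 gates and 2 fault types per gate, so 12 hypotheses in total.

Fault-free: U0=0, U1=0, U2=1, U3=1, U4=1, U5=0 → Y1=1, Y2=0. Observed Y1=1, Y2=1.
  U0 stuck-at-0: output Y1=1, Y2=0 ✗
  U0 stuck-at-1: output Y1=0, Y2=0 ✗
  U1 stuck-at-0: output Y1=1, Y2=0 ✗
  U1 stuck-at-1: output Y1=0, Y2=0 ✗
  U2 stuck-at-0: output Y1=0, Y2=0 ✗
  U2 stuck-at-1: output Y1=1, Y2=0 ✗
  U3 stuck-at-0: output Y1=1, Y2=1 ✓
  U3 stuck-at-1: output Y1=1, Y2=0 ✗
  U4 stuck-at-0: output Y1=1, Y2=1 ✓
  U4 stuck-at-1: output Y1=1, Y2=0 ✗
  U5 stuck-at-0: output Y1=1, Y2=0 ✗
  U5 stuck-at-1: output Y1=1, Y2=1 ✓
Consistent faults: {U3 stuck-at-0, U4 stuck-at-0, U5 stuck-at-1} — 3 in all.

3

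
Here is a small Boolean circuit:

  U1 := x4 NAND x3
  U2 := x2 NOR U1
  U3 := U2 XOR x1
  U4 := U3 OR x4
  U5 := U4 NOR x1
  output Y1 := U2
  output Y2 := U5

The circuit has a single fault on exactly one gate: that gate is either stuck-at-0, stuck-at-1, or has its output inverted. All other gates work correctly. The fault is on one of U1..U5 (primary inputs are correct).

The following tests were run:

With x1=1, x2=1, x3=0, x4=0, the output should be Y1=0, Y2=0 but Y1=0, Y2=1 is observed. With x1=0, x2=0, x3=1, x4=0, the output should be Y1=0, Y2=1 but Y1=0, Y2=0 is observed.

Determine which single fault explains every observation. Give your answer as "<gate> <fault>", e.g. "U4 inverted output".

U5 inverted output

Fault-free values for test 1 (x1=1, x2=1, x3=0, x4=0): U1=1, U2=0, U3=1, U4=1, U5=0, giving Y1=0, Y2=0. Observed Y1=0, Y2=1.
Test 1: faults giving observed Y1=0, Y2=1 are {U5 stuck-at-1, U5 inverted output}.
Test 2 (x1=0, x2=0, x3=1, x4=0): fault-free U1=1, U2=0, U3=0, U4=0, U5=1 → Y1=0, Y2=1; observed Y1=0, Y2=0. Eliminates U5 stuck-at-1.
Only U5 inverted output is consistent with every test.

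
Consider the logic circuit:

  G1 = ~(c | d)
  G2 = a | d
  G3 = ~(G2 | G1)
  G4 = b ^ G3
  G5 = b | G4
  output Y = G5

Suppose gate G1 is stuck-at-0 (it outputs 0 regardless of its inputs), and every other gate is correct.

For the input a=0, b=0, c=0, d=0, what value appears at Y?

1

Propagate with G1 forced: G1=0 [stuck-at-0], G2=0, G3=1, G4=1, G5=1.
So Y = 1. (Without the fault it would be 0.)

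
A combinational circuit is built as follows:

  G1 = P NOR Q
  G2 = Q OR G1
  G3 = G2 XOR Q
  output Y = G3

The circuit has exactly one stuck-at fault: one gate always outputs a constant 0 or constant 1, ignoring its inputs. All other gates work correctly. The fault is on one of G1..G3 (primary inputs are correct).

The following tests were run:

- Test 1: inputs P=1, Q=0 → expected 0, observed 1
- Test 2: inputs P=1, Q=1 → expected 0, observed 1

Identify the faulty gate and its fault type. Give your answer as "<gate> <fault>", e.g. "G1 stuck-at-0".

Fault-free values for test 1 (P=1, Q=0): G1=0, G2=0, G3=0, giving Y=0. Observed 1.
Test 1: faults giving observed 1 are {G1 stuck-at-1, G2 stuck-at-1, G3 stuck-at-1}.
Test 2 (P=1, Q=1): fault-free G1=0, G2=1, G3=0 → 0; observed 1. Eliminates G1 stuck-at-1, G2 stuck-at-1.
Only G3 stuck-at-1 is consistent with every test.

G3 stuck-at-1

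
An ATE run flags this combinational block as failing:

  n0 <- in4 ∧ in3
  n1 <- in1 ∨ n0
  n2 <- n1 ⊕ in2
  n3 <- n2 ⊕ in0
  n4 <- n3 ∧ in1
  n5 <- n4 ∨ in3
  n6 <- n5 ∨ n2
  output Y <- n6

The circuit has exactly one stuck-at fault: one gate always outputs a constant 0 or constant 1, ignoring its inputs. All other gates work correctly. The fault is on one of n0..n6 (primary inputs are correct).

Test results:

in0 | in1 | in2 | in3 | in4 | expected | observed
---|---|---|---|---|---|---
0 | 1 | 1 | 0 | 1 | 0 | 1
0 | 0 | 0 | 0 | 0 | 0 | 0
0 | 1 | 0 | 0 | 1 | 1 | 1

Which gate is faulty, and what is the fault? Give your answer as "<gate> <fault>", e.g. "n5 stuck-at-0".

n3 stuck-at-1

Fault-free values for test 1 (in0=0, in1=1, in2=1, in3=0, in4=1): n0=0, n1=1, n2=0, n3=0, n4=0, n5=0, n6=0, giving Y=0. Observed 1.
Test 1: faults giving observed 1 are {n1 stuck-at-0, n2 stuck-at-1, n3 stuck-at-1, n4 stuck-at-1, n5 stuck-at-1, n6 stuck-at-1}.
Test 2 (in0=0, in1=0, in2=0, in3=0, in4=0): fault-free n0=0, n1=0, n2=0, n3=0, n4=0, n5=0, n6=0 → 0; observed 0. Eliminates n2 stuck-at-1, n4 stuck-at-1, n5 stuck-at-1, n6 stuck-at-1.
Test 3 (in0=0, in1=1, in2=0, in3=0, in4=1): fault-free n0=0, n1=1, n2=1, n3=1, n4=1, n5=1, n6=1 → 1; observed 1. Eliminates n1 stuck-at-0.
Only n3 stuck-at-1 is consistent with every test.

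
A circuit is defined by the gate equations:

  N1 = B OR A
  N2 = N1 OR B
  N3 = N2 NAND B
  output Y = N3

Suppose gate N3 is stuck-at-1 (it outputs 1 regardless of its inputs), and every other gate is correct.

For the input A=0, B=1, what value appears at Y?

1

Propagate with N3 forced: N1=1, N2=1, N3=1 [stuck-at-1].
So Y = 1. (Without the fault it would be 0.)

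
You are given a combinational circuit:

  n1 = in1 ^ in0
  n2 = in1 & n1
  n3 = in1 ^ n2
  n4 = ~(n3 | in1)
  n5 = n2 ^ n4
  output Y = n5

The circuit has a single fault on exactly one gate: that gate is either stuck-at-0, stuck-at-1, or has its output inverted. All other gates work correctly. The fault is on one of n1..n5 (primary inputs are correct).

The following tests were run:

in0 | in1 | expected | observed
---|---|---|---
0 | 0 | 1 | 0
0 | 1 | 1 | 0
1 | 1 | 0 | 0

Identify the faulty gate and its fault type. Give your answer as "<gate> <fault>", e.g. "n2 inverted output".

n5 stuck-at-0

Fault-free values for test 1 (in0=0, in1=0): n1=0, n2=0, n3=0, n4=1, n5=1, giving Y=1. Observed 0.
Test 1: faults giving observed 0 are {n3 stuck-at-1, n3 inverted output, n4 stuck-at-0, n4 inverted output, n5 stuck-at-0, n5 inverted output}.
Test 2 (in0=0, in1=1): fault-free n1=1, n2=1, n3=0, n4=0, n5=1 → 1; observed 0. Eliminates n3 stuck-at-1, n3 inverted output, n4 stuck-at-0.
Test 3 (in0=1, in1=1): fault-free n1=0, n2=0, n3=1, n4=0, n5=0 → 0; observed 0. Eliminates n4 inverted output, n5 inverted output.
Only n5 stuck-at-0 is consistent with every test.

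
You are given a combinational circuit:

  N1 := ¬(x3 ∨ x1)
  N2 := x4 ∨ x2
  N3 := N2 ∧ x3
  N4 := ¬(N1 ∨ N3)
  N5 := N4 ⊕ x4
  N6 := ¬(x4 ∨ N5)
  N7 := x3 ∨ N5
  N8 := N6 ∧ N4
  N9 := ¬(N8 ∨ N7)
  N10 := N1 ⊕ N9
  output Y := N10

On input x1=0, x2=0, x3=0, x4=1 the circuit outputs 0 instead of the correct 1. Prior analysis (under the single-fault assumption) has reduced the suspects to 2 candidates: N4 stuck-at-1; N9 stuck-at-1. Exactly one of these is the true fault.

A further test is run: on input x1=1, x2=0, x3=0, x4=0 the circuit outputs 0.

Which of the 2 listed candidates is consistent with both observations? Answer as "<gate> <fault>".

Evaluate each candidate on input x1=1, x2=0, x3=0, x4=0:
  N4 stuck-at-1: N1=0, N2=0, N3=0, N4=1 [stuck-at-1], N5=1, N6=0, N7=1, N8=0, N9=0, N10=0 → 0 — matches
  N9 stuck-at-1: N1=0, N2=0, N3=0, N4=1, N5=1, N6=0, N7=1, N8=0, N9=1 [stuck-at-1], N10=1 → 1 — eliminated
Only N4 stuck-at-1 reproduces the observed 0.

N4 stuck-at-1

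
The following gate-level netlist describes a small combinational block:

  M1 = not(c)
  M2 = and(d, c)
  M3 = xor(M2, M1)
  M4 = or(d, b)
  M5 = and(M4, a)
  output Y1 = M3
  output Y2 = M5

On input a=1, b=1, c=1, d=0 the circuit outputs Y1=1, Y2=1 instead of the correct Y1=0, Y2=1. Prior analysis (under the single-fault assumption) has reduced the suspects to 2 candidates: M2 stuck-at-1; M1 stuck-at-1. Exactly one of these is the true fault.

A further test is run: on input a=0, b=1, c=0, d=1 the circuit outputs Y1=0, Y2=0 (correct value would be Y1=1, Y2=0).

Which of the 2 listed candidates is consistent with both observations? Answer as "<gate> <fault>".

M2 stuck-at-1

Evaluate each candidate on input a=0, b=1, c=0, d=1:
  M2 stuck-at-1: M1=1, M2=1 [stuck-at-1], M3=0, M4=1, M5=0 → Y1=0, Y2=0 — matches
  M1 stuck-at-1: M1=1 [stuck-at-1], M2=0, M3=1, M4=1, M5=0 → Y1=1, Y2=0 — eliminated
Only M2 stuck-at-1 reproduces the observed Y1=0, Y2=0.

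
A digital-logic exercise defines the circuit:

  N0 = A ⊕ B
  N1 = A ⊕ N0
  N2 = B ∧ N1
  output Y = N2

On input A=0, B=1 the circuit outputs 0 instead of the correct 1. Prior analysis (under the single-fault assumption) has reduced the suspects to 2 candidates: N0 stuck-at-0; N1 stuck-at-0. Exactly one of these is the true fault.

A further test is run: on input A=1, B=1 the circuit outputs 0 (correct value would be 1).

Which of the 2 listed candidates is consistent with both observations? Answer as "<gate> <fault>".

N1 stuck-at-0

Evaluate each candidate on input A=1, B=1:
  N0 stuck-at-0: N0=0 [stuck-at-0], N1=1, N2=1 → 1 — eliminated
  N1 stuck-at-0: N0=0, N1=0 [stuck-at-0], N2=0 → 0 — matches
Only N1 stuck-at-0 reproduces the observed 0.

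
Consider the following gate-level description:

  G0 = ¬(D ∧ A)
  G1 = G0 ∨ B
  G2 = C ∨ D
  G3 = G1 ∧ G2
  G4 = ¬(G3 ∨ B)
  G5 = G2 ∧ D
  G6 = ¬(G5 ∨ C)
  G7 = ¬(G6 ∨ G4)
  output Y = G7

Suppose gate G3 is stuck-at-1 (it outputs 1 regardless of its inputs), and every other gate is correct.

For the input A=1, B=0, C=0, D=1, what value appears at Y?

1

Propagate with G3 forced: G0=0, G1=0, G2=1, G3=1 [stuck-at-1], G4=0, G5=1, G6=0, G7=1.
So Y = 1. (Without the fault it would be 0.)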